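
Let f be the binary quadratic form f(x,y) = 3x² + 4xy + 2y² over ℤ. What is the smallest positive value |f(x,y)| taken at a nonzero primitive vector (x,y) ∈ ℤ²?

translate: b→-2 (≡4 mod 6), so (3,4,2)→(3,-2,1)
flip: (3,-2,1)→(1,2,3)
translate: b→0 (≡2 mod 2), so (1,2,3)→(1,0,2)
reduced (well bottom): (1,0,2) with a≤c, −a<b≤a
well minimum = a = 1

1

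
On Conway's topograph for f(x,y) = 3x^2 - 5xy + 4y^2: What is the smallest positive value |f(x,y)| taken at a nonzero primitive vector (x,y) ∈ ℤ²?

translate: b→1 (≡-5 mod 6), so (3,-5,4)→(3,1,2)
flip: (3,1,2)→(2,-1,3)
reduced (well bottom): (2,-1,3) with a≤c, −a<b≤a
well minimum = a = 2

2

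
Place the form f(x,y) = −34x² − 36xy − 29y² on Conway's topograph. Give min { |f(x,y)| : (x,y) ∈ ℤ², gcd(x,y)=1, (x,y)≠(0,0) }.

translate: b→-32 (≡36 mod 68), so (34,36,29)→(34,-32,27)
flip: (34,-32,27)→(27,32,34)
translate: b→-22 (≡32 mod 54), so (27,32,34)→(27,-22,29)
reduced (well bottom): (27,-22,29) with a≤c, −a<b≤a
well minimum |f| = |-27| = 27 (negative-definite)

27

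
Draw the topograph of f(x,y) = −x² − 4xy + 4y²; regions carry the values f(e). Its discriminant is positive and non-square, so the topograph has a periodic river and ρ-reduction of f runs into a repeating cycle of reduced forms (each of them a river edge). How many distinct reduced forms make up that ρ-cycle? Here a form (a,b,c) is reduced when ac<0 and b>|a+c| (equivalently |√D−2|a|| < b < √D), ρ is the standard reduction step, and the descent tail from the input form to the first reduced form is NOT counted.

D = 32, ⌊√D⌋ = 5
descent: ρ → (4,4,-1)  [lands on river]
river: ρ → (-1,4,4)
ρ-cycle length = 2 (tail of 1 descent step not counted)

2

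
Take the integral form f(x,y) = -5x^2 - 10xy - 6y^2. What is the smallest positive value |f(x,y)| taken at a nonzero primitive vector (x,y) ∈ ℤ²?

translate: b→0 (≡10 mod 10), so (5,10,6)→(5,0,1)
flip: (5,0,1)→(1,0,5)
reduced (well bottom): (1,0,5) with a≤c, −a<b≤a
well minimum |f| = |-1| = 1 (negative-definite)

1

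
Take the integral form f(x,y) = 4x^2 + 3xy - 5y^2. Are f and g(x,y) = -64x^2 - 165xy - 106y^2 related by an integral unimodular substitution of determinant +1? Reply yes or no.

D₁ = 89, D₂ = 89
river cycle of f (length 14): (-5, 7, 2), (2, 9, -1), (-1, 9, 2), (2, 7, -5), (-5, 3, 4), (4, 5, -4), (-4, 3, 5), (5, 7, -2), (-2, 9, 1), (1, 9, -2), … (4 more)
river cycle of g (length 14): (-5, 7, 2), (2, 9, -1), (-1, 9, 2), (2, 7, -5), (-5, 3, 4), (4, 5, -4), (-4, 3, 5), (5, 7, -2), (-2, 9, 1), (1, 9, -2), … (4 more)
cycles coincide ⇒ equivalent

yes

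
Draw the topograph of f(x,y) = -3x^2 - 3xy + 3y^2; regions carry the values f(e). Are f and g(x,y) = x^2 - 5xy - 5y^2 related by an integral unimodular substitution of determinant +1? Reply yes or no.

D₁ = 45, D₂ = 45
river cycle of f (length 2): (3, 3, -3), (-3, 3, 3)
river cycle of g (length 2): (-5, 5, 1), (1, 5, -5)
cycles differ ⇒ inequivalent

no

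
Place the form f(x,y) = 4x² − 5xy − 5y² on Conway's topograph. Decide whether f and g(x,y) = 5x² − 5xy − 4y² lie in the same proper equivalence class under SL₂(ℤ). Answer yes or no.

D₁ = 105, D₂ = 105
river cycle of f (length 6): (-5, 5, 4), (4, 3, -6), (-6, 9, 1), (1, 9, -6), (-6, 3, 4), (4, 5, -5)
river cycle of g (length 6): (-4, 5, 5), (5, 5, -4), (-4, 3, 6), (6, 9, -1), (-1, 9, 6), (6, 3, -4)
cycles differ ⇒ inequivalent

no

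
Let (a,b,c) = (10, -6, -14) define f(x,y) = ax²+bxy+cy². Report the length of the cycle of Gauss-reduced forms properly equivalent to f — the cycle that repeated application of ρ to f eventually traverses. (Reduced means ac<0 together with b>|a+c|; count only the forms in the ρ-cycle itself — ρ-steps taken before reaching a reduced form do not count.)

D = 596, ⌊√D⌋ = 24
descent: ρ → (-14,6,10)  [lands on river]
river: ρ → (10,14,-10)
river: ρ → (-10,6,14)
river: ρ → (14,22,-2)
river: ρ → (-2,22,14)
river: ρ → (14,6,-10)
river: ρ → (-10,14,10)
river: ρ → (10,6,-14)
river: ρ → (-14,22,2)
river: ρ → (2,22,-14)
ρ-cycle length = 10 (tail of 1 descent step not counted)

10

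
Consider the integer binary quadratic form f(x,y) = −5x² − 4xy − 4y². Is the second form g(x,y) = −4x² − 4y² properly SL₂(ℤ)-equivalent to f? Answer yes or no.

D₁ = -64, D₂ = -64
f is negative-definite; reduce −f:
−f: flip: (5,4,4)→(4,-4,5)
−f: translate: b→4 (≡-4 mod 8), so (4,-4,5)→(4,4,5)
−f: reduced (well bottom): (4,4,5) with a≤c, −a<b≤a
flip sign back: reduced form of f is (-4,-4,-5)
g is negative-definite; reduce −g:
−g: reduced (well bottom): (4,0,4) with a≤c, −a<b≤a
flip sign back: reduced form of g is (-4,0,-4)
reduced forms (-4, -4, -5) vs (-4, 0, -4) ⇒ inequivalent

no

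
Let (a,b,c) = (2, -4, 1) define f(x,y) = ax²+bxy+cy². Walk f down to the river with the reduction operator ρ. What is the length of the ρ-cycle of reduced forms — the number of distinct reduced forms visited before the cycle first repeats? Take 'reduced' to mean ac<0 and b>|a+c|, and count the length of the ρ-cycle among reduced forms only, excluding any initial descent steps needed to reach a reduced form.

D = 8, ⌊√D⌋ = 2
descent: ρ → (1,2,-1)  [lands on river]
river: ρ → (-1,2,1)
ρ-cycle length = 2 (tail of 1 descent step not counted)

2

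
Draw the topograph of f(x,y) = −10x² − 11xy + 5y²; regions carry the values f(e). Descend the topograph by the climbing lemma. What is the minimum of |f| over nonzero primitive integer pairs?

descent: ρ → (5,11,-10)  [lands on river]
river: ρ → (-10,9,6)
river: ρ → (6,15,-4)
river: ρ → (-4,17,2)
river: ρ → (2,15,-12)
river: ρ → (-12,9,5)
closes: descent 1, river 6
min |a| on river = 2

2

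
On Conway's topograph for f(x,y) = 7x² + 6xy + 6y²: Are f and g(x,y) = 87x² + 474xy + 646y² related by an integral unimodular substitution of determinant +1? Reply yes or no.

D₁ = -132, D₂ = -132
f: flip: (7,6,6)→(6,-6,7)
f: translate: b→6 (≡-6 mod 12), so (6,-6,7)→(6,6,7)
f: reduced (well bottom): (6,6,7) with a≤c, −a<b≤a
g: translate: b→-48 (≡474 mod 174), so (87,474,646)→(87,-48,7)
g: flip: (87,-48,7)→(7,48,87)
g: translate: b→6 (≡48 mod 14), so (7,48,87)→(7,6,6)
g: flip: (7,6,6)→(6,-6,7)
g: translate: b→6 (≡-6 mod 12), so (6,-6,7)→(6,6,7)
g: reduced (well bottom): (6,6,7) with a≤c, −a<b≤a
reduced forms (6, 6, 7) vs (6, 6, 7) ⇒ equivalent

yes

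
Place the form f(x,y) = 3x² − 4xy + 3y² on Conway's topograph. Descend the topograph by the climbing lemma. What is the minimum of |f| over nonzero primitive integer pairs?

translate: b→2 (≡-4 mod 6), so (3,-4,3)→(3,2,2)
flip: (3,2,2)→(2,-2,3)
translate: b→2 (≡-2 mod 4), so (2,-2,3)→(2,2,3)
reduced (well bottom): (2,2,3) with a≤c, −a<b≤a
well minimum = a = 2

2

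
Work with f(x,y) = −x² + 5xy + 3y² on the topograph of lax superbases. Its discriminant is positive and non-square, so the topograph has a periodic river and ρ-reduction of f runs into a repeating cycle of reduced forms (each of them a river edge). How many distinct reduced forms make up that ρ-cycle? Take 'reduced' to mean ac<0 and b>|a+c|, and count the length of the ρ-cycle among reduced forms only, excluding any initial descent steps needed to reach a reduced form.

D = 37, ⌊√D⌋ = 6
river: ρ → (3,1,-3)
river: ρ → (-3,5,1)
river: ρ → (1,5,-3)
river: ρ → (-3,1,3)
river: ρ → (3,5,-1)
river: ρ → (-1,5,3)
ρ-cycle length = 6 (tail of 0 descent steps not counted)

6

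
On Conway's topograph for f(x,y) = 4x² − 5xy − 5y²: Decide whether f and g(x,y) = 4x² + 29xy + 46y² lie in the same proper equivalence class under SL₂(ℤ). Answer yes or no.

D₁ = 105, D₂ = 105
river cycle of f (length 6): (-5, 5, 4), (4, 3, -6), (-6, 9, 1), (1, 9, -6), (-6, 3, 4), (4, 5, -5)
river cycle of g (length 6): (4, 5, -5), (-5, 5, 4), (4, 3, -6), (-6, 9, 1), (1, 9, -6), (-6, 3, 4)
cycles coincide ⇒ equivalent

yes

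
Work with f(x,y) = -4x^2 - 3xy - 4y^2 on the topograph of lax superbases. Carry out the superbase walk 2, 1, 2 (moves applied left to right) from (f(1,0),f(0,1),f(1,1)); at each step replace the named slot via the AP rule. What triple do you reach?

start (-4,-4,-11) = (f(1,0),f(0,1),f(1,1))
replace slot 2: 2·((-4)+(-11)) − (-4) = -26 → (-4,-26,-11)
replace slot 1: 2·((-26)+(-11)) − (-4) = -70 → (-70,-26,-11)
replace slot 2: 2·((-70)+(-11)) − (-26) = -136 → (-70,-136,-11)

-70,-136,-11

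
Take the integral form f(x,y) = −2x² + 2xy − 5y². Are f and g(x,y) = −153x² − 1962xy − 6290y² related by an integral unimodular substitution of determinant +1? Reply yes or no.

D₁ = -36, D₂ = -36
f is negative-definite; reduce −f:
−f: translate: b→2 (≡-2 mod 4), so (2,-2,5)→(2,2,5)
−f: reduced (well bottom): (2,2,5) with a≤c, −a<b≤a
flip sign back: reduced form of f is (-2,-2,-5)
g is negative-definite; reduce −g:
−g: translate: b→126 (≡1962 mod 306), so (153,1962,6290)→(153,126,26)
−g: flip: (153,126,26)→(26,-126,153)
−g: translate: b→-22 (≡-126 mod 52), so (26,-126,153)→(26,-22,5)
−g: flip: (26,-22,5)→(5,22,26)
−g: translate: b→2 (≡22 mod 10), so (5,22,26)→(5,2,2)
−g: flip: (5,2,2)→(2,-2,5)
−g: translate: b→2 (≡-2 mod 4), so (2,-2,5)→(2,2,5)
−g: reduced (well bottom): (2,2,5) with a≤c, −a<b≤a
flip sign back: reduced form of g is (-2,-2,-5)
reduced forms (-2, -2, -5) vs (-2, -2, -5) ⇒ equivalent

yes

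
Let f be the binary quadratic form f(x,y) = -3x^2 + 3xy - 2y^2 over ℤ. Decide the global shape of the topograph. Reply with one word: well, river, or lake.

D = b²−4ac = 3² − 4·(-3)·(-2) = -15
D < 0 ⇒ definite ⇒ every region one sign ⇒ single well

well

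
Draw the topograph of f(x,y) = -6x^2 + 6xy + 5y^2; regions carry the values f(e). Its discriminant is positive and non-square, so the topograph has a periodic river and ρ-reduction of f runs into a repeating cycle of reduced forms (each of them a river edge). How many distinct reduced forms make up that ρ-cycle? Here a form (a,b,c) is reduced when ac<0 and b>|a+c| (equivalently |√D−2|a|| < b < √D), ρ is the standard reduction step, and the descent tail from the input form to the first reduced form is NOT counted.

D = 156, ⌊√D⌋ = 12
river: ρ → (5,4,-7)
river: ρ → (-7,10,2)
river: ρ → (2,10,-7)
river: ρ → (-7,4,5)
river: ρ → (5,6,-6)
river: ρ → (-6,6,5)
ρ-cycle length = 6 (tail of 0 descent steps not counted)

6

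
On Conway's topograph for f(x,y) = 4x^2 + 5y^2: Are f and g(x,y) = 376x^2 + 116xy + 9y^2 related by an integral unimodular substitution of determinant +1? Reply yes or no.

D₁ = -80, D₂ = -80
f: reduced (well bottom): (4,0,5) with a≤c, −a<b≤a
g: flip: (376,116,9)→(9,-116,376)
g: translate: b→-8 (≡-116 mod 18), so (9,-116,376)→(9,-8,4)
g: flip: (9,-8,4)→(4,8,9)
g: translate: b→0 (≡8 mod 8), so (4,8,9)→(4,0,5)
g: reduced (well bottom): (4,0,5) with a≤c, −a<b≤a
reduced forms (4, 0, 5) vs (4, 0, 5) ⇒ equivalent

yes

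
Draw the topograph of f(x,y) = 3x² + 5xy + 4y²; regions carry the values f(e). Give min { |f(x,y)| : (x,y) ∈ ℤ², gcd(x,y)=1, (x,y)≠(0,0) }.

translate: b→-1 (≡5 mod 6), so (3,5,4)→(3,-1,2)
flip: (3,-1,2)→(2,1,3)
reduced (well bottom): (2,1,3) with a≤c, −a<b≤a
well minimum = a = 2

2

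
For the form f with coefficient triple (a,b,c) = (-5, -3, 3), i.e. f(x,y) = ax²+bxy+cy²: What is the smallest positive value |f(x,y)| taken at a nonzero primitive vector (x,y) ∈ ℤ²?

descent: ρ → (3,3,-5)  [lands on river]
river: ρ → (-5,7,1)
river: ρ → (1,7,-5)
river: ρ → (-5,3,3)
closes: descent 1, river 4
min |a| on river = 1

1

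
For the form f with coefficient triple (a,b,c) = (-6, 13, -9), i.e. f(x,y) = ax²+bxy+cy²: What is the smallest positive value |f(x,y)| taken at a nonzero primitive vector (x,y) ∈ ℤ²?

translate: b→-1 (≡-13 mod 12), so (6,-13,9)→(6,-1,2)
flip: (6,-1,2)→(2,1,6)
reduced (well bottom): (2,1,6) with a≤c, −a<b≤a
well minimum |f| = |-2| = 2 (negative-definite)

2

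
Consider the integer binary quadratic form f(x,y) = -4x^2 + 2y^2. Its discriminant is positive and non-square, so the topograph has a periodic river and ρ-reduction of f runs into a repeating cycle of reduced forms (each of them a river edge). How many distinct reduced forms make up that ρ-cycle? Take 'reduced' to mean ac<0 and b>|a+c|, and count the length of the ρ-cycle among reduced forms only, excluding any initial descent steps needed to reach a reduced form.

D = 32, ⌊√D⌋ = 5
descent: ρ → (2,4,-2)  [lands on river]
river: ρ → (-2,4,2)
ρ-cycle length = 2 (tail of 1 descent step not counted)

2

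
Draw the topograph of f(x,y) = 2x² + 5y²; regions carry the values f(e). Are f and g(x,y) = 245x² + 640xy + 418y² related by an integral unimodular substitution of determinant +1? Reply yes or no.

D₁ = -40, D₂ = -40
f: reduced (well bottom): (2,0,5) with a≤c, −a<b≤a
g: translate: b→150 (≡640 mod 490), so (245,640,418)→(245,150,23)
g: flip: (245,150,23)→(23,-150,245)
g: translate: b→-12 (≡-150 mod 46), so (23,-150,245)→(23,-12,2)
g: flip: (23,-12,2)→(2,12,23)
g: translate: b→0 (≡12 mod 4), so (2,12,23)→(2,0,5)
g: reduced (well bottom): (2,0,5) with a≤c, −a<b≤a
reduced forms (2, 0, 5) vs (2, 0, 5) ⇒ equivalent

yes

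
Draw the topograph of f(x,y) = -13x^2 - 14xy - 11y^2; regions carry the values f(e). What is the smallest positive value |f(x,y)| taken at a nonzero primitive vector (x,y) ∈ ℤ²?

translate: b→-12 (≡14 mod 26), so (13,14,11)→(13,-12,10)
flip: (13,-12,10)→(10,12,13)
translate: b→-8 (≡12 mod 20), so (10,12,13)→(10,-8,11)
reduced (well bottom): (10,-8,11) with a≤c, −a<b≤a
well minimum |f| = |-10| = 10 (negative-definite)

10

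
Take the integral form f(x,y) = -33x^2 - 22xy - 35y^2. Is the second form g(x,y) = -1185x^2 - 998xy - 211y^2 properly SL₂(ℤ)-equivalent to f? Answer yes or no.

D₁ = -4136, D₂ = -4136
f is negative-definite; reduce −f:
−f: reduced (well bottom): (33,22,35) with a≤c, −a<b≤a
flip sign back: reduced form of f is (-33,-22,-35)
g is negative-definite; reduce −g:
−g: flip: (1185,998,211)→(211,-998,1185)
−g: translate: b→-154 (≡-998 mod 422), so (211,-998,1185)→(211,-154,33)
−g: flip: (211,-154,33)→(33,154,211)
−g: translate: b→22 (≡154 mod 66), so (33,154,211)→(33,22,35)
−g: reduced (well bottom): (33,22,35) with a≤c, −a<b≤a
flip sign back: reduced form of g is (-33,-22,-35)
reduced forms (-33, -22, -35) vs (-33, -22, -35) ⇒ equivalent

yes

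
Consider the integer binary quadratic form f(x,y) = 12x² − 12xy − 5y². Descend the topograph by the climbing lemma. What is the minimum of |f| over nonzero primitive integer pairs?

descent: ρ → (-5,12,12)  [lands on river]
river: ρ → (12,12,-5)
river: ρ → (-5,18,3)
river: ρ → (3,18,-5)
closes: descent 1, river 4
min |a| on river = 3

3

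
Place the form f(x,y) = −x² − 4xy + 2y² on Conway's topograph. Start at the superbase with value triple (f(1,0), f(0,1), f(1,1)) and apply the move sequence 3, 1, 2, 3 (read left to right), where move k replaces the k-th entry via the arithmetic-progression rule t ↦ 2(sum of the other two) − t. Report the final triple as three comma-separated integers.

start (-1,2,-3) = (f(1,0),f(0,1),f(1,1))
replace slot 3: 2·((-1)+2) − (-3) = 5 → (-1,2,5)
replace slot 1: 2·(2+5) − (-1) = 15 → (15,2,5)
replace slot 2: 2·(15+5) − 2 = 38 → (15,38,5)
replace slot 3: 2·(15+38) − 5 = 101 → (15,38,101)

15,38,101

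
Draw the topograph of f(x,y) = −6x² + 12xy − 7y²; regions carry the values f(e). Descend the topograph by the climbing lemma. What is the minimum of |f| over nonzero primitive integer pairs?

translate: b→0 (≡-12 mod 12), so (6,-12,7)→(6,0,1)
flip: (6,0,1)→(1,0,6)
reduced (well bottom): (1,0,6) with a≤c, −a<b≤a
well minimum |f| = |-1| = 1 (negative-definite)

1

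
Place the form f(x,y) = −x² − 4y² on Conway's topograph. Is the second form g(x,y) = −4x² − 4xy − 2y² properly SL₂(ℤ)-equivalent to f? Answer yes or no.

D₁ = -16, D₂ = -16
f is negative-definite; reduce −f:
−f: reduced (well bottom): (1,0,4) with a≤c, −a<b≤a
flip sign back: reduced form of f is (-1,0,-4)
g is negative-definite; reduce −g:
−g: flip: (4,4,2)→(2,-4,4)
−g: translate: b→0 (≡-4 mod 4), so (2,-4,4)→(2,0,2)
−g: reduced (well bottom): (2,0,2) with a≤c, −a<b≤a
flip sign back: reduced form of g is (-2,0,-2)
reduced forms (-1, 0, -4) vs (-2, 0, -2) ⇒ inequivalent

no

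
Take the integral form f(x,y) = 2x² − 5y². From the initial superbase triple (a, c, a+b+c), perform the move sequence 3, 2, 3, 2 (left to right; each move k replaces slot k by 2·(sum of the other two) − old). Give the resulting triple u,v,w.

start (2,-5,-3) = (f(1,0),f(0,1),f(1,1))
replace slot 3: 2·(2+(-5)) − (-3) = -3 → (2,-5,-3)
replace slot 2: 2·(2+(-3)) − (-5) = 3 → (2,3,-3)
replace slot 3: 2·(2+3) − (-3) = 13 → (2,3,13)
replace slot 2: 2·(2+13) − 3 = 27 → (2,27,13)

2,27,13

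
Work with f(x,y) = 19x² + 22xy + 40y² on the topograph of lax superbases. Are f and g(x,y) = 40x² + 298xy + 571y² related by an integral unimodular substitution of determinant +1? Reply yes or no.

D₁ = -2556, D₂ = -2556
f: translate: b→-16 (≡22 mod 38), so (19,22,40)→(19,-16,37)
f: reduced (well bottom): (19,-16,37) with a≤c, −a<b≤a
g: translate: b→-22 (≡298 mod 80), so (40,298,571)→(40,-22,19)
g: flip: (40,-22,19)→(19,22,40)
g: translate: b→-16 (≡22 mod 38), so (19,22,40)→(19,-16,37)
g: reduced (well bottom): (19,-16,37) with a≤c, −a<b≤a
reduced forms (19, -16, 37) vs (19, -16, 37) ⇒ equivalent

yes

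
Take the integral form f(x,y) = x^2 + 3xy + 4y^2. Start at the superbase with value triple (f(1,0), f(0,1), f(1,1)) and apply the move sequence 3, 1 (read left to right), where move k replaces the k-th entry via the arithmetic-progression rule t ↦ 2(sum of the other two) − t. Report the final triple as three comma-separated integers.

start (1,4,8) = (f(1,0),f(0,1),f(1,1))
replace slot 3: 2·(1+4) − 8 = 2 → (1,4,2)
replace slot 1: 2·(4+2) − 1 = 11 → (11,4,2)

11,4,2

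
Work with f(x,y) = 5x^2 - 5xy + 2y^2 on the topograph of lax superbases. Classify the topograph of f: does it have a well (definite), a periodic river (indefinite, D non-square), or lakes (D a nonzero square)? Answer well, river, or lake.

D = b²−4ac = (-5)² − 4·5·2 = -15
D < 0 ⇒ definite ⇒ every region one sign ⇒ single well

well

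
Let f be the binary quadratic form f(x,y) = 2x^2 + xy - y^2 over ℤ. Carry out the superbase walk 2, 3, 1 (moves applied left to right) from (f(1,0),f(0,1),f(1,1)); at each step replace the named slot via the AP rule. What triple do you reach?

start (2,-1,2) = (f(1,0),f(0,1),f(1,1))
replace slot 2: 2·(2+2) − (-1) = 9 → (2,9,2)
replace slot 3: 2·(2+9) − 2 = 20 → (2,9,20)
replace slot 1: 2·(9+20) − 2 = 56 → (56,9,20)

56,9,20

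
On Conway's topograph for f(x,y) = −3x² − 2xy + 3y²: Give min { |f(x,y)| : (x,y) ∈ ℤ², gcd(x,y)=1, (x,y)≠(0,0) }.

descent: ρ → (3,2,-3)  [lands on river]
river: ρ → (-3,4,2)
river: ρ → (2,4,-3)
river: ρ → (-3,2,3)
river: ρ → (3,4,-2)
river: ρ → (-2,4,3)
closes: descent 1, river 6
min |a| on river = 2

2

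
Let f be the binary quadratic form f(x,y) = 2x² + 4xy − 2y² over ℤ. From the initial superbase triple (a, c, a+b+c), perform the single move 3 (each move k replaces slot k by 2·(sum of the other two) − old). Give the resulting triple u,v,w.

start (2,-2,4) = (f(1,0),f(0,1),f(1,1))
replace slot 3: 2·(2+(-2)) − 4 = -4 → (2,-2,-4)

2,-2,-4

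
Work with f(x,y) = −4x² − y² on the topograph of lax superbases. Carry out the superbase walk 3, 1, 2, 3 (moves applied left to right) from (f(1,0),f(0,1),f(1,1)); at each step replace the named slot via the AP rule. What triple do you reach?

start (-4,-1,-5) = (f(1,0),f(0,1),f(1,1))
replace slot 3: 2·((-4)+(-1)) − (-5) = -5 → (-4,-1,-5)
replace slot 1: 2·((-1)+(-5)) − (-4) = -8 → (-8,-1,-5)
replace slot 2: 2·((-8)+(-5)) − (-1) = -25 → (-8,-25,-5)
replace slot 3: 2·((-8)+(-25)) − (-5) = -61 → (-8,-25,-61)

-8,-25,-61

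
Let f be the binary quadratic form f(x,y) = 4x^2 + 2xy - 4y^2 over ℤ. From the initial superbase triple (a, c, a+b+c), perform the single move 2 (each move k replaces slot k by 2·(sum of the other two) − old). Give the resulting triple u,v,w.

start (4,-4,2) = (f(1,0),f(0,1),f(1,1))
replace slot 2: 2·(4+2) − (-4) = 16 → (4,16,2)

4,16,2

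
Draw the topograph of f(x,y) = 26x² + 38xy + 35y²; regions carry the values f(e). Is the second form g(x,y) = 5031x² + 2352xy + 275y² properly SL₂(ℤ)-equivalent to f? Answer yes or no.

D₁ = -2196, D₂ = -2196
f: translate: b→-14 (≡38 mod 52), so (26,38,35)→(26,-14,23)
f: flip: (26,-14,23)→(23,14,26)
f: reduced (well bottom): (23,14,26) with a≤c, −a<b≤a
g: flip: (5031,2352,275)→(275,-2352,5031)
g: translate: b→-152 (≡-2352 mod 550), so (275,-2352,5031)→(275,-152,23)
g: flip: (275,-152,23)→(23,152,275)
g: translate: b→14 (≡152 mod 46), so (23,152,275)→(23,14,26)
g: reduced (well bottom): (23,14,26) with a≤c, −a<b≤a
reduced forms (23, 14, 26) vs (23, 14, 26) ⇒ equivalent

yes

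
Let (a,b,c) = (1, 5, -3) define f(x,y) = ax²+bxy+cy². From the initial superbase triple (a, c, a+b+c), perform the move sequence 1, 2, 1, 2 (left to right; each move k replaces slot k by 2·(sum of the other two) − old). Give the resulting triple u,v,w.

start (1,-3,3) = (f(1,0),f(0,1),f(1,1))
replace slot 1: 2·((-3)+3) − 1 = -1 → (-1,-3,3)
replace slot 2: 2·((-1)+3) − (-3) = 7 → (-1,7,3)
replace slot 1: 2·(7+3) − (-1) = 21 → (21,7,3)
replace slot 2: 2·(21+3) − 7 = 41 → (21,41,3)

21,41,3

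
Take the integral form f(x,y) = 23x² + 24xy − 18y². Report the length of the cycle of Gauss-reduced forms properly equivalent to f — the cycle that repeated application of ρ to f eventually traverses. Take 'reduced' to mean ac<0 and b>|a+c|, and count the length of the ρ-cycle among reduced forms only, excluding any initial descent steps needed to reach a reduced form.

D = 2232, ⌊√D⌋ = 47
river: ρ → (-18,12,29)
river: ρ → (29,46,-1)
river: ρ → (-1,46,29)
river: ρ → (29,12,-18)
river: ρ → (-18,24,23)
river: ρ → (23,22,-19)
river: ρ → (-19,16,26)
river: ρ → (26,36,-9)
river: ρ → (-9,36,26)
river: ρ → (26,16,-19)
river: ρ → (-19,22,23)
river: ρ → (23,24,-18)
ρ-cycle length = 12 (tail of 0 descent steps not counted)

12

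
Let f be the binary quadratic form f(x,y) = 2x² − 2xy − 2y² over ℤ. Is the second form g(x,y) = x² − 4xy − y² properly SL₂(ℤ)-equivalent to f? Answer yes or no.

D₁ = 20, D₂ = 20
river cycle of f (length 2): (-2, 2, 2), (2, 2, -2)
river cycle of g (length 2): (-1, 4, 1), (1, 4, -1)
cycles differ ⇒ inequivalent

no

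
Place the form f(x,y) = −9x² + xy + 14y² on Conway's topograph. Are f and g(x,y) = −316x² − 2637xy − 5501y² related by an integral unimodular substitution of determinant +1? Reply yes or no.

D₁ = 505, D₂ = 505
river cycle of f (length 6): (-9, 19, 4), (4, 21, -4), (-4, 19, 9), (9, 17, -6), (-6, 19, 6), (6, 17, -9)
river cycle of g (length 6): (-9, 19, 4), (4, 21, -4), (-4, 19, 9), (9, 17, -6), (-6, 19, 6), (6, 17, -9)
cycles coincide ⇒ equivalent

yes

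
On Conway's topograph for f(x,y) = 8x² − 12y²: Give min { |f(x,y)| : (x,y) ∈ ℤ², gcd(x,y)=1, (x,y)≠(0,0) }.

descent: ρ → (-12,0,8)
descent: ρ → (8,16,-4)  [lands on river]
river: ρ → (-4,16,8)
closes: descent 2, river 2
min |a| on river = 4

4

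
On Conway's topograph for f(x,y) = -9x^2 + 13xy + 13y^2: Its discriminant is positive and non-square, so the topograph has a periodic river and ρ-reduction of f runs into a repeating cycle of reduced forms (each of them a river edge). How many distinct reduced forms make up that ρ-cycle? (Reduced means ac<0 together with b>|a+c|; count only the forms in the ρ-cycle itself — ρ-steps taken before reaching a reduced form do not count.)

D = 637, ⌊√D⌋ = 25
river: ρ → (13,13,-9)
river: ρ → (-9,23,3)
river: ρ → (3,25,-1)
river: ρ → (-1,25,3)
river: ρ → (3,23,-9)
river: ρ → (-9,13,13)
ρ-cycle length = 6 (tail of 0 descent steps not counted)

6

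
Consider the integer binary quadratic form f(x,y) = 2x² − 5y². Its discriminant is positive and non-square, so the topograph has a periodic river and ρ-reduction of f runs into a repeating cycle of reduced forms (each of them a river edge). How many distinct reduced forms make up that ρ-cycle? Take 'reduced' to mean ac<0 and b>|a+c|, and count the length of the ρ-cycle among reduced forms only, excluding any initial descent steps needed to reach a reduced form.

D = 40, ⌊√D⌋ = 6
descent: ρ → (-5,0,2)
descent: ρ → (2,4,-3)  [lands on river]
river: ρ → (-3,2,3)
river: ρ → (3,4,-2)
river: ρ → (-2,4,3)
river: ρ → (3,2,-3)
river: ρ → (-3,4,2)
ρ-cycle length = 6 (tail of 2 descent steps not counted)

6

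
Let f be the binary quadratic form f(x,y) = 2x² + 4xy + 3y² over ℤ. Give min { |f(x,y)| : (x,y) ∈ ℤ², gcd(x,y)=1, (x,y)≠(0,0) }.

translate: b→0 (≡4 mod 4), so (2,4,3)→(2,0,1)
flip: (2,0,1)→(1,0,2)
reduced (well bottom): (1,0,2) with a≤c, −a<b≤a
well minimum = a = 1

1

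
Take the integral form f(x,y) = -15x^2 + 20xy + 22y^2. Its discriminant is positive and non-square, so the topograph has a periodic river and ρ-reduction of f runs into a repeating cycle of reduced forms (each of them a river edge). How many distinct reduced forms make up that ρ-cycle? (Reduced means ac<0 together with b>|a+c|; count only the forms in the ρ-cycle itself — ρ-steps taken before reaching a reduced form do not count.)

D = 1720, ⌊√D⌋ = 41
river: ρ → (22,24,-13)
river: ρ → (-13,28,18)
river: ρ → (18,8,-23)
river: ρ → (-23,38,3)
river: ρ → (3,40,-10)
river: ρ → (-10,40,3)
river: ρ → (3,38,-23)
river: ρ → (-23,8,18)
river: ρ → (18,28,-13)
river: ρ → (-13,24,22)
river: ρ → (22,20,-15)
river: ρ → (-15,40,2)
river: ρ → (2,40,-15)
river: ρ → (-15,20,22)
ρ-cycle length = 14 (tail of 0 descent steps not counted)

14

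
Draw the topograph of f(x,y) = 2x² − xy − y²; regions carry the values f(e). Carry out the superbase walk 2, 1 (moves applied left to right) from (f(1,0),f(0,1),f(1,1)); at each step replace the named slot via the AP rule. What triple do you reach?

start (2,-1,0) = (f(1,0),f(0,1),f(1,1))
replace slot 2: 2·(2+0) − (-1) = 5 → (2,5,0)
replace slot 1: 2·(5+0) − 2 = 8 → (8,5,0)

8,5,0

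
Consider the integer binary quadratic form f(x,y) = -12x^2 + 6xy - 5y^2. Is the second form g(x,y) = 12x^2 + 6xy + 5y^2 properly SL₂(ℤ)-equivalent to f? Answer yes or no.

D₁ = -204, D₂ = -204
f is negative-definite; reduce −f:
−f: flip: (12,-6,5)→(5,6,12)
−f: translate: b→-4 (≡6 mod 10), so (5,6,12)→(5,-4,11)
−f: reduced (well bottom): (5,-4,11) with a≤c, −a<b≤a
flip sign back: reduced form of f is (-5,4,-11)
g: flip: (12,6,5)→(5,-6,12)
g: translate: b→4 (≡-6 mod 10), so (5,-6,12)→(5,4,11)
g: reduced (well bottom): (5,4,11) with a≤c, −a<b≤a
reduced forms (-5, 4, -11) vs (5, 4, 11) ⇒ inequivalent

no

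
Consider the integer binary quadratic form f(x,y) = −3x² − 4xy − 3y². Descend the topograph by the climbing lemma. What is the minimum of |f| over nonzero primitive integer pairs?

translate: b→-2 (≡4 mod 6), so (3,4,3)→(3,-2,2)
flip: (3,-2,2)→(2,2,3)
reduced (well bottom): (2,2,3) with a≤c, −a<b≤a
well minimum |f| = |-2| = 2 (negative-definite)

2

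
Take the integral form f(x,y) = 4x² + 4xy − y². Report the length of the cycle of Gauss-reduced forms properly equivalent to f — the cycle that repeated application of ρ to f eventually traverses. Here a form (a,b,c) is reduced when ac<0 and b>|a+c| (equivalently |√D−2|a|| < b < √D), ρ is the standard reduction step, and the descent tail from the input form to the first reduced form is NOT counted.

D = 32, ⌊√D⌋ = 5
river: ρ → (-1,4,4)
river: ρ → (4,4,-1)
ρ-cycle length = 2 (tail of 0 descent steps not counted)

2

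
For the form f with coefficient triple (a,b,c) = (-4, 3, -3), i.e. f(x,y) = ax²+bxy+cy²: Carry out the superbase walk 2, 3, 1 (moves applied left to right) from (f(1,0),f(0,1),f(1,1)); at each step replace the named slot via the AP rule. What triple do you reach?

start (-4,-3,-4) = (f(1,0),f(0,1),f(1,1))
replace slot 2: 2·((-4)+(-4)) − (-3) = -13 → (-4,-13,-4)
replace slot 3: 2·((-4)+(-13)) − (-4) = -30 → (-4,-13,-30)
replace slot 1: 2·((-13)+(-30)) − (-4) = -82 → (-82,-13,-30)

-82,-13,-30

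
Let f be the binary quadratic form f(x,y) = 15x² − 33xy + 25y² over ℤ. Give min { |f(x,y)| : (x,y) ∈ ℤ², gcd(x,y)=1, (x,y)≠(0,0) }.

translate: b→-3 (≡-33 mod 30), so (15,-33,25)→(15,-3,7)
flip: (15,-3,7)→(7,3,15)
reduced (well bottom): (7,3,15) with a≤c, −a<b≤a
well minimum = a = 7

7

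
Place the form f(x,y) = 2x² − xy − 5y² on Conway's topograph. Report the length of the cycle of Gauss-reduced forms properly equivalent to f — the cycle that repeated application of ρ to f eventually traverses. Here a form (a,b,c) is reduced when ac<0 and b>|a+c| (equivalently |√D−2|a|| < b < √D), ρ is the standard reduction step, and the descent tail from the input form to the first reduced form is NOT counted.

D = 41, ⌊√D⌋ = 6
descent: ρ → (-5,1,2)
descent: ρ → (2,3,-4)  [lands on river]
river: ρ → (-4,5,1)
river: ρ → (1,5,-4)
river: ρ → (-4,3,2)
river: ρ → (2,5,-2)
river: ρ → (-2,3,4)
river: ρ → (4,5,-1)
river: ρ → (-1,5,4)
river: ρ → (4,3,-2)
river: ρ → (-2,5,2)
ρ-cycle length = 10 (tail of 2 descent steps not counted)

10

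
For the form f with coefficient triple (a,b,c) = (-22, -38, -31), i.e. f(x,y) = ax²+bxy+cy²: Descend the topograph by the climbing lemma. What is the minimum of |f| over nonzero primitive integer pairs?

translate: b→-6 (≡38 mod 44), so (22,38,31)→(22,-6,15)
flip: (22,-6,15)→(15,6,22)
reduced (well bottom): (15,6,22) with a≤c, −a<b≤a
well minimum |f| = |-15| = 15 (negative-definite)

15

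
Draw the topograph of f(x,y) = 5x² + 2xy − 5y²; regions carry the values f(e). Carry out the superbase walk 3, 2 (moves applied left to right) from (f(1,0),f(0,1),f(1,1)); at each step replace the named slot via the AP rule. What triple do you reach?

start (5,-5,2) = (f(1,0),f(0,1),f(1,1))
replace slot 3: 2·(5+(-5)) − 2 = -2 → (5,-5,-2)
replace slot 2: 2·(5+(-2)) − (-5) = 11 → (5,11,-2)

5,11,-2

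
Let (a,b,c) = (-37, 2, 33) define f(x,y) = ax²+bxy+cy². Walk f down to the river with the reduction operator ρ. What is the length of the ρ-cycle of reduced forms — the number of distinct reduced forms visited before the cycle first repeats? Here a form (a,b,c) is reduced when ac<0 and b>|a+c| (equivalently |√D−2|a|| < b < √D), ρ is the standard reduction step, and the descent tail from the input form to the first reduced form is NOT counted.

D = 4888, ⌊√D⌋ = 69
descent: ρ → (33,64,-6)  [lands on river]
river: ρ → (-6,68,11)
river: ρ → (11,64,-18)
river: ρ → (-18,44,41)
river: ρ → (41,38,-21)
river: ρ → (-21,46,33)
river: ρ → (33,20,-34)
river: ρ → (-34,48,19)
river: ρ → (19,66,-7)
river: ρ → (-7,60,46)
river: ρ → (46,32,-21)
river: ρ → (-21,52,26)
river: ρ → (26,52,-21)
river: ρ → (-21,32,46)
river: ρ → (46,60,-7)
river: ρ → (-7,66,19)
river: ρ → (19,48,-34)
river: ρ → (-34,20,33)
river: ρ → (33,46,-21)
river: ρ → (-21,38,41)
river: ρ → (41,44,-18)
river: ρ → (-18,64,11)
river: ρ → (11,68,-6)
river: ρ → (-6,64,33)
river: ρ → (33,68,-2)
river: ρ → (-2,68,33)
ρ-cycle length = 26 (tail of 1 descent step not counted)

26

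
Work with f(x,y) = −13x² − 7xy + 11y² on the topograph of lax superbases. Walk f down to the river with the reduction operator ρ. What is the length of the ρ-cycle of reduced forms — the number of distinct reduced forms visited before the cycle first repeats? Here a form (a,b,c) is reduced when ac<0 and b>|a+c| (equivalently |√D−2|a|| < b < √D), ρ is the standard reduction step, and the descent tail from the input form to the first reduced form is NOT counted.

D = 621, ⌊√D⌋ = 24
descent: ρ → (11,7,-13)  [lands on river]
river: ρ → (-13,19,5)
river: ρ → (5,21,-9)
river: ρ → (-9,15,11)
ρ-cycle length = 4 (tail of 1 descent step not counted)

4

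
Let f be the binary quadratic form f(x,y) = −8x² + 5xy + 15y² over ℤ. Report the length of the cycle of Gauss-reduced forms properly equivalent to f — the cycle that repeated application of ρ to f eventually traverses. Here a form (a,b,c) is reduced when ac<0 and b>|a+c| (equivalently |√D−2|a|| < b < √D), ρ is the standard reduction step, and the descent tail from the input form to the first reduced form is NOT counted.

D = 505, ⌊√D⌋ = 22
descent: ρ → (15,-5,-8)
descent: ρ → (-8,21,2)  [lands on river]
river: ρ → (2,19,-18)
river: ρ → (-18,17,3)
river: ρ → (3,19,-12)
river: ρ → (-12,5,10)
river: ρ → (10,15,-7)
river: ρ → (-7,13,12)
river: ρ → (12,11,-8)
ρ-cycle length = 8 (tail of 2 descent steps not counted)

8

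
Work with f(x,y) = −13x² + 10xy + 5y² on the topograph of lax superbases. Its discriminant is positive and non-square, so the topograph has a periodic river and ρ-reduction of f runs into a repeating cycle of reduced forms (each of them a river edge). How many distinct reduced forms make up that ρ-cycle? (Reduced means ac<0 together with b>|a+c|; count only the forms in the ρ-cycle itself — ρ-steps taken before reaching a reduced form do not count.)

D = 360, ⌊√D⌋ = 18
river: ρ → (5,10,-13)
river: ρ → (-13,16,2)
river: ρ → (2,16,-13)
river: ρ → (-13,10,5)
ρ-cycle length = 4 (tail of 0 descent steps not counted)

4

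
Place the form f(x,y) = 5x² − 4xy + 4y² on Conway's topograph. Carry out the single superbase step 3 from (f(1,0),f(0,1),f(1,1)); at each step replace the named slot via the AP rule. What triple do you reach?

start (5,4,5) = (f(1,0),f(0,1),f(1,1))
replace slot 3: 2·(5+4) − 5 = 13 → (5,4,13)

5,4,13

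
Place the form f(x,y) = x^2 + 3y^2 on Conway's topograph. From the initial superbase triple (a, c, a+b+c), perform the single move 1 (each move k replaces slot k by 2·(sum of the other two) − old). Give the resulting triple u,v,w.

start (1,3,4) = (f(1,0),f(0,1),f(1,1))
replace slot 1: 2·(3+4) − 1 = 13 → (13,3,4)

13,3,4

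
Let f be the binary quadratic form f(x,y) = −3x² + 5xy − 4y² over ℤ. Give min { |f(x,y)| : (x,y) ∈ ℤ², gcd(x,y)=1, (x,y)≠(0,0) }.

translate: b→1 (≡-5 mod 6), so (3,-5,4)→(3,1,2)
flip: (3,1,2)→(2,-1,3)
reduced (well bottom): (2,-1,3) with a≤c, −a<b≤a
well minimum |f| = |-2| = 2 (negative-definite)

2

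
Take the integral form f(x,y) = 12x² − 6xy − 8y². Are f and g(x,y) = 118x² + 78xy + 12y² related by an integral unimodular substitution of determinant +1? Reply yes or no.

D₁ = 420, D₂ = 420
river cycle of f (length 6): (-8, 6, 12), (12, 18, -2), (-2, 18, 12), (12, 6, -8), (-8, 10, 10), (10, 10, -8)
river cycle of g (length 6): (12, 18, -2), (-2, 18, 12), (12, 6, -8), (-8, 10, 10), (10, 10, -8), (-8, 6, 12)
cycles coincide ⇒ equivalent

yes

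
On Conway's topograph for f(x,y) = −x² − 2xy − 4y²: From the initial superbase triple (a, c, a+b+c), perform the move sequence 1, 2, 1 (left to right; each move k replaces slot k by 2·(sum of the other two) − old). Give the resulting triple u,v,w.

start (-1,-4,-7) = (f(1,0),f(0,1),f(1,1))
replace slot 1: 2·((-4)+(-7)) − (-1) = -21 → (-21,-4,-7)
replace slot 2: 2·((-21)+(-7)) − (-4) = -52 → (-21,-52,-7)
replace slot 1: 2·((-52)+(-7)) − (-21) = -97 → (-97,-52,-7)

-97,-52,-7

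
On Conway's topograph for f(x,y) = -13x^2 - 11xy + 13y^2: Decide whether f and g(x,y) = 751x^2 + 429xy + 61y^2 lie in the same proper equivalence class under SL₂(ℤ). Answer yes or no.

D₁ = 797, D₂ = 797
river cycle of f (length 14): (13, 11, -13), (-13, 15, 11), (11, 7, -17), (-17, 27, 1), (1, 27, -17), (-17, 7, 11), (11, 15, -13), (-13, 11, 13), (13, 15, -11), (-11, 7, 17), … (4 more)
river cycle of g (length 14): (11, 7, -17), (-17, 27, 1), (1, 27, -17), (-17, 7, 11), (11, 15, -13), (-13, 11, 13), (13, 15, -11), (-11, 7, 17), (17, 27, -1), (-1, 27, 17), … (4 more)
cycles coincide ⇒ equivalent

yes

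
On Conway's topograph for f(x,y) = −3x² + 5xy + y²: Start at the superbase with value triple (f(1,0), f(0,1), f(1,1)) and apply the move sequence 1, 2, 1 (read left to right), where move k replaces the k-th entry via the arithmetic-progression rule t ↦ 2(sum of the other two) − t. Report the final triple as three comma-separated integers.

start (-3,1,3) = (f(1,0),f(0,1),f(1,1))
replace slot 1: 2·(1+3) − (-3) = 11 → (11,1,3)
replace slot 2: 2·(11+3) − 1 = 27 → (11,27,3)
replace slot 1: 2·(27+3) − 11 = 49 → (49,27,3)

49,27,3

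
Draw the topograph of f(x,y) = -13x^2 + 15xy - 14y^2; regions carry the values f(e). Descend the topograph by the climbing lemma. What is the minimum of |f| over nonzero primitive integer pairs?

translate: b→11 (≡-15 mod 26), so (13,-15,14)→(13,11,12)
flip: (13,11,12)→(12,-11,13)
reduced (well bottom): (12,-11,13) with a≤c, −a<b≤a
well minimum |f| = |-12| = 12 (negative-definite)

12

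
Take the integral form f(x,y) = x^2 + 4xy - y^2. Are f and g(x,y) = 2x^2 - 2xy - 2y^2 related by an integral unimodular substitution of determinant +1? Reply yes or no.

D₁ = 20, D₂ = 20
river cycle of f (length 2): (-1, 4, 1), (1, 4, -1)
river cycle of g (length 2): (-2, 2, 2), (2, 2, -2)
cycles differ ⇒ inequivalent

no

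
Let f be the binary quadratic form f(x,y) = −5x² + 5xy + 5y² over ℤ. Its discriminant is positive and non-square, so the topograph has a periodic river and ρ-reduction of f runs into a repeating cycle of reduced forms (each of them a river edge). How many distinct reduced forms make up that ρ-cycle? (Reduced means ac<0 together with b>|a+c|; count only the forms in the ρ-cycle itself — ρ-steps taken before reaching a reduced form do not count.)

D = 125, ⌊√D⌋ = 11
river: ρ → (5,5,-5)
river: ρ → (-5,5,5)
ρ-cycle length = 2 (tail of 0 descent steps not counted)

2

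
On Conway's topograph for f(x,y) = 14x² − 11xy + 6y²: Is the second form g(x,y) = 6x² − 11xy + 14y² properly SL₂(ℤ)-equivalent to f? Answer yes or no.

D₁ = -215, D₂ = -215
f: flip: (14,-11,6)→(6,11,14)
f: translate: b→-1 (≡11 mod 12), so (6,11,14)→(6,-1,9)
f: reduced (well bottom): (6,-1,9) with a≤c, −a<b≤a
g: translate: b→1 (≡-11 mod 12), so (6,-11,14)→(6,1,9)
g: reduced (well bottom): (6,1,9) with a≤c, −a<b≤a
reduced forms (6, -1, 9) vs (6, 1, 9) ⇒ inequivalent

no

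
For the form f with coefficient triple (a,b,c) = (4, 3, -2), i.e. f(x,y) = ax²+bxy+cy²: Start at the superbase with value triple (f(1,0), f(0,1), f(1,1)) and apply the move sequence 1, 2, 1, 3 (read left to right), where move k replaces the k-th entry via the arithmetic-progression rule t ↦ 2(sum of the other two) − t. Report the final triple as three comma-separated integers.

start (4,-2,5) = (f(1,0),f(0,1),f(1,1))
replace slot 1: 2·((-2)+5) − 4 = 2 → (2,-2,5)
replace slot 2: 2·(2+5) − (-2) = 16 → (2,16,5)
replace slot 1: 2·(16+5) − 2 = 40 → (40,16,5)
replace slot 3: 2·(40+16) − 5 = 107 → (40,16,107)

40,16,107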